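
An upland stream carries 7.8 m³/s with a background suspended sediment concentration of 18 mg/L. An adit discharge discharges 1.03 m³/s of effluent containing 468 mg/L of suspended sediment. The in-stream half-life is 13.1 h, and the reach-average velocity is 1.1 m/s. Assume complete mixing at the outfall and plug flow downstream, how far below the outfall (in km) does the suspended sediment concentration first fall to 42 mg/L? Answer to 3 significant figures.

38.8 km

After mixing, C = (7.800·18.00 + 1.030·468.0) / 8.830 = 622.4/8.830 = 70.49 mg/L.
Half-life 13.1 h → k = ln 2 / 13.1 = 0.05291 h⁻¹ = 1.270 d⁻¹.
Set 70.49·exp(−k·t) = 42 → t = ln(70.49/42)/k = 35230 s = 9.786 h.
Distance = v·t = 1.1·35230 = 38750 m = 38.75 km.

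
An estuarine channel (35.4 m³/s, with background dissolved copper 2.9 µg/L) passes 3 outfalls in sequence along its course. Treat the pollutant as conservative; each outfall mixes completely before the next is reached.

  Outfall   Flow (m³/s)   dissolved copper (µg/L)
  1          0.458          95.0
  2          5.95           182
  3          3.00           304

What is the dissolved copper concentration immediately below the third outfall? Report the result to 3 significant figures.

47.8 µg/L

After outfall 1: Q = 35.40 + 0.4580 = 35.86 m³/s; C = (35.40·2.900 + 0.4580·95.00)/35.86 = 4.076 µg/L.
After outfall 2: Q = 35.86 + 5.950 = 41.81 m³/s; C = (35.86·4.076 + 5.950·182.0)/41.81 = 29.40 µg/L.
After outfall 3: Q = 41.81 + 3.000 = 44.81 m³/s; C = (41.81·29.40 + 3.000·304.0)/44.81 = 47.78 µg/L.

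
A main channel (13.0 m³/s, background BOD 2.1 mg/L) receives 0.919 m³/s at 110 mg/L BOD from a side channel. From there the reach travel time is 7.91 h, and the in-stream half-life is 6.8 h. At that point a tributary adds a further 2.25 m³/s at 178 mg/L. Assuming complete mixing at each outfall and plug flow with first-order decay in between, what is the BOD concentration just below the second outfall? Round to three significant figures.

28.3 mg/L

After mixing, C = (13.00·2.100 + 0.9190·110.0) / 13.92 = 128.4/13.92 = 9.224 mg/L; combined flow 13.92 m³/s.
Half-life 6.8 h → k = ln 2 / 6.8 = 0.1019 h⁻¹ = 2.446 d⁻¹.
First-order decay: C = 9.224·exp(−k·t) = 9.224·0.4465 = 4.119 mg/L.
At the second outfall, C = (13.92·4.119 + 2.250·178.0) / (13.92 + 2.250) = 28.32 mg/L.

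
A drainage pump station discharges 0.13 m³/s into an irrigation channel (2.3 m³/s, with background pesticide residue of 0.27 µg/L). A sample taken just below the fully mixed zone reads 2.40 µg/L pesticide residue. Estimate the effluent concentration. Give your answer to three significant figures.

40.1 µg/L

Mass balance: 2.300·0.2700 + 0.1300·Cₑ = 2.430·2.400
→ Cₑ = (2.430·2.400 − 2.300·0.2700) / 0.1300 = 40.08 µg/L.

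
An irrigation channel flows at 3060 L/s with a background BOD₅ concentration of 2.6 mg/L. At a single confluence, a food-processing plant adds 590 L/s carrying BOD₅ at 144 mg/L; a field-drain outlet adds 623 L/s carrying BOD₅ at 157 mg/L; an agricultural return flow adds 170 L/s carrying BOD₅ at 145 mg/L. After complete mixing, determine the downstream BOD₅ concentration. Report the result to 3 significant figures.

48.5 mg/L

Flow-weighted average: C = (3060·2.600 + 590.0·144.0 + 623.0·157.0 + 170.0·145.0) / 4443 = 215400/4443 = 48.48 mg/L.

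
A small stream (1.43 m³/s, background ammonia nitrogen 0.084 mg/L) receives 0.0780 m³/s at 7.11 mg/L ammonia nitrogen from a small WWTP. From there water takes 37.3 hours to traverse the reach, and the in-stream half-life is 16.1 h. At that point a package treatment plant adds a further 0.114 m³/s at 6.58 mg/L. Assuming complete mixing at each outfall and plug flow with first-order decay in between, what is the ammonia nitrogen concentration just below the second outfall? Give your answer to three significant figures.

0.546 mg/L

After mixing, C = (1.430·0.08400 + 0.07800·7.110) / 1.508 = 0.6747/1.508 = 0.4474 mg/L; combined flow 1.508 m³/s.
Half-life 16.1 h → k = ln 2 / 16.1 = 0.04305 h⁻¹ = 1.033 d⁻¹.
After decay, C = 0.4474 × e^(−kt) = 0.4474 × 0.2007 = 0.08980 mg/L.
Second outfall: C = (1.508·0.08980 + 0.1140·6.580)/1.622 = 0.5460 mg/L.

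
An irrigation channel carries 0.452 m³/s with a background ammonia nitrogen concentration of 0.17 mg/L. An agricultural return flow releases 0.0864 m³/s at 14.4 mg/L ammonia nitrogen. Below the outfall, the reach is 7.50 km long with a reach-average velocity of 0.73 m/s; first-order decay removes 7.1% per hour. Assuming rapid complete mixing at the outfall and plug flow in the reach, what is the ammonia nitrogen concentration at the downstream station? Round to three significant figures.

1.99 mg/L

After mixing, C = (0.4520·0.1700 + 0.08640·14.40) / 0.5384 = 1.321/0.5384 = 2.454 mg/L.
Travel time t = 7.50·1000 / 0.73 = 10270 s = 2.854 h.
7.1%/h lost → k = −ln(1 − 0.071) = 0.07365 h⁻¹.
First-order decay: C = 2.454·exp(−k·t) = 2.454·0.8104 = 1.988 mg/L.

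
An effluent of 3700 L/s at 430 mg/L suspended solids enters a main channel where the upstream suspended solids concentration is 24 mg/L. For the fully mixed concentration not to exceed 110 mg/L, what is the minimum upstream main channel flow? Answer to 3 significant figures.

Set C_mix = 110: (Q·24.00 + 3700·430.0) / (Q + 3700) = 110
→ Q = 3700·(430.0 − 110)/(110 − 24.00) = 13770 L/s.

13800 L/s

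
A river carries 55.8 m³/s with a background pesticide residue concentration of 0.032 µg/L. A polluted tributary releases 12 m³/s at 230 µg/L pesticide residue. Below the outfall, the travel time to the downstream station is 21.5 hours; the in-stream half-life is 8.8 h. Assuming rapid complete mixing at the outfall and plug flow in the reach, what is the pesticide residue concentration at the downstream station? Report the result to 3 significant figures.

7.49 µg/L

Mixed concentration C = ΣQC/ΣQ = (55.80·0.03200 + 12.00·230.0) / 67.80 = 2762/67.80 = 40.73 µg/L.
Half-life 8.8 h → k = ln 2 / 8.8 = 0.07877 h⁻¹ = 1.890 d⁻¹.
Applying C = C₀e^(−kt): 40.73 × 0.1839 = 7.490 µg/L.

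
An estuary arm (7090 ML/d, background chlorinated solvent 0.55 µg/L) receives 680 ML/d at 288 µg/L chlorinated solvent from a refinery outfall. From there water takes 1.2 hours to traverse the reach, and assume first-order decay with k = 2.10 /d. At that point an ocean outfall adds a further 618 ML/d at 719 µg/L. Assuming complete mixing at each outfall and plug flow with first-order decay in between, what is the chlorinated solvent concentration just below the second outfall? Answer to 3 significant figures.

Mixed concentration C = ΣQC/ΣQ = (7090·0.5500 + 680.0·288.0) / 7770 = 199700/7770 = 25.71 µg/L; combined flow 7770 ML/d.
First-order decay: C = 25.71·exp(−k·t) = 25.71·0.9003 = 23.14 µg/L.
At the second outfall, C = (7770·23.14 + 618.0·719.0) / (7770 + 618.0) = 74.41 µg/L.

74.4 µg/L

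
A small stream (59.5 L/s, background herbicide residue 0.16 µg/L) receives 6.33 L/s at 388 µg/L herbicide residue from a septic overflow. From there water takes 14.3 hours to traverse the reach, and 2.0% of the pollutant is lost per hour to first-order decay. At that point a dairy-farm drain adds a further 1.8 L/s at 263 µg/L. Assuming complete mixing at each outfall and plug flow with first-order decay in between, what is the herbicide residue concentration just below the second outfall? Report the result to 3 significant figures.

34.3 µg/L

Conservation of mass: C = (59.50·0.1600 + 6.330·388.0) / 65.83 = 2466/65.83 = 37.45 µg/L; combined flow 65.83 L/s.
2.0%/h lost → k = −ln(1 − 0.02) = 0.02020 h⁻¹.
After decay, C = 37.45 × e^(−kt) = 37.45 × 0.7491 = 28.06 µg/L.
Second outfall: C = (65.83·28.06 + 1.800·263.0)/67.63 = 34.31 µg/L.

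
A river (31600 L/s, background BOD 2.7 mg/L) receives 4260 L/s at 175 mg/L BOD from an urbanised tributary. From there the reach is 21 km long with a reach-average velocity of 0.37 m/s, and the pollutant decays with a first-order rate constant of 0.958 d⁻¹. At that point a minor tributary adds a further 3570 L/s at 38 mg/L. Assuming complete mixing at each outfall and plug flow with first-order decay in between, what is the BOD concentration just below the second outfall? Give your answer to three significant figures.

14.7 mg/L

Flow-weighted average: C = (31600·2.700 + 4260·175.0) / 35860 = 830800/35860 = 23.17 mg/L; combined flow 35860 L/s.
Travel time t = 21·1000 / 0.37 = 56760 s = 15.77 h.
First-order decay: C = 23.17·exp(−k·t) = 23.17·0.5330 = 12.35 mg/L.
At the second outfall, C = (35860·12.35 + 3570·38.00) / (35860 + 3570) = 14.67 mg/L.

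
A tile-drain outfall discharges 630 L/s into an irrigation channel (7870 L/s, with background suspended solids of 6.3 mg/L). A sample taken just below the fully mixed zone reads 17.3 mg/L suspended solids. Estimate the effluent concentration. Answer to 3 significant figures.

155 mg/L

Mass balance: 7870·6.300 + 630.0·Cₑ = 8500·17.30
→ Cₑ = (8500·17.30 − 7870·6.300) / 630.0 = 154.7 mg/L.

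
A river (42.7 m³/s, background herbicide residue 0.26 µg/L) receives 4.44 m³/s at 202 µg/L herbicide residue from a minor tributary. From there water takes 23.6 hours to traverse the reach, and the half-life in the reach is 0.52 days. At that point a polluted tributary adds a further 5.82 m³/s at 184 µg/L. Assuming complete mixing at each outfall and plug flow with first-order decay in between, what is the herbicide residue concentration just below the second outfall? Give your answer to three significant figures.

24.8 µg/L

Flow-weighted average: C = (42.70·0.2600 + 4.440·202.0) / 47.14 = 908.0/47.14 = 19.26 µg/L; combined flow 47.14 m³/s.
Half-life 0.52 d → k = ln 2 / 0.52 = 1.333 d⁻¹.
Decay over the reach: 19.26·exp(−kt) = 19.26·0.2696 = 5.193 µg/L.
Second outfall: C = (47.14·5.193 + 5.820·184.0)/52.96 = 24.84 µg/L.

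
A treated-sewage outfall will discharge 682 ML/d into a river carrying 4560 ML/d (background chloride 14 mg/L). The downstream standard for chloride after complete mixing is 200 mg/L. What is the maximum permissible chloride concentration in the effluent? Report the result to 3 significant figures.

At the limit, (Qr·Cr + Qe·Cₑ)/(Qr + Qe) = 200:
Cₑ = (5242·200 − 4560·14.00) / 682.0 = 1444 mg/L.

1440 mg/L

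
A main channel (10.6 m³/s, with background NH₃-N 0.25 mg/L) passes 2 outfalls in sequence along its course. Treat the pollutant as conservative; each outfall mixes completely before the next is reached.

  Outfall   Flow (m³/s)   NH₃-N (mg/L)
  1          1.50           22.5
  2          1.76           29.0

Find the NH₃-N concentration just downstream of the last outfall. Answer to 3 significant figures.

6.31 mg/L

Outfall 1: combined Q = 12.10 m³/s; C = (10.60·0.2500 + 1.500·22.50)/12.10 = 3.008 mg/L.
Outfall 2: combined Q = 13.86 m³/s; C = (12.10·3.008 + 1.760·29.00)/13.86 = 6.309 mg/L.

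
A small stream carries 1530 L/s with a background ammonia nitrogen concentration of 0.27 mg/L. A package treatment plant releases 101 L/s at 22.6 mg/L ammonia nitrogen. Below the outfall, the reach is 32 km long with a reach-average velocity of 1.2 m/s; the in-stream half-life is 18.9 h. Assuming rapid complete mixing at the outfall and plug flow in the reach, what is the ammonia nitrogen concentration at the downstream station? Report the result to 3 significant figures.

1.26 mg/L

After mixing, C = (1530·0.2700 + 101.0·22.60) / 1631 = 2696/1631 = 1.653 mg/L.
Travel time t = 32·1000 / 1.2 = 26670 s = 7.407 h.
Half-life 18.9 h → k = ln 2 / 18.9 = 0.03667 h⁻¹ = 0.8802 d⁻¹.
First-order decay: C = 1.653·exp(−k·t) = 1.653·0.7621 = 1.260 mg/L.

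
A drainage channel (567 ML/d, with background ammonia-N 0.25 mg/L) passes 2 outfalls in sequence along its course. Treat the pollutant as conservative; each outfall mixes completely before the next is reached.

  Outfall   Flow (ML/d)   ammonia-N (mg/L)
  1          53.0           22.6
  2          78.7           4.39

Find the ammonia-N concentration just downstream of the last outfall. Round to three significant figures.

Outfall 1: combined Q = 620.0 ML/d; C = (567.0·0.2500 + 53.00·22.60)/620.0 = 2.161 mg/L.
Outfall 2: combined Q = 698.7 ML/d; C = (620.0·2.161 + 78.70·4.390)/698.7 = 2.412 mg/L.

2.41 mg/L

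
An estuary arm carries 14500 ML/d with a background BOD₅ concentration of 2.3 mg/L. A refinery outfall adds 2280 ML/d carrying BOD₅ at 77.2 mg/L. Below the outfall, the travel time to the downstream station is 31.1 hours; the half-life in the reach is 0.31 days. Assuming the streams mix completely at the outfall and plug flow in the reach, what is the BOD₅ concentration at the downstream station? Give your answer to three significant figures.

0.688 mg/L

Mixed concentration C = ΣQC/ΣQ = (14500·2.300 + 2280·77.20) / 16780 = 209400/16780 = 12.48 mg/L.
Half-life 0.31 d → k = ln 2 / 0.31 = 2.236 d⁻¹.
Decay over the reach: 12.48·exp(−kt) = 12.48·0.05516 = 0.6883 mg/L.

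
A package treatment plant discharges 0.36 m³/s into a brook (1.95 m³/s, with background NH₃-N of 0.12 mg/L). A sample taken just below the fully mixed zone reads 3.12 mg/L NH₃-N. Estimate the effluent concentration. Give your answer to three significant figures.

19.4 mg/L

Mass balance: 1.950·0.1200 + 0.3600·Cₑ = 2.310·3.120
→ Cₑ = (2.310·3.120 − 1.950·0.1200) / 0.3600 = 19.37 mg/L.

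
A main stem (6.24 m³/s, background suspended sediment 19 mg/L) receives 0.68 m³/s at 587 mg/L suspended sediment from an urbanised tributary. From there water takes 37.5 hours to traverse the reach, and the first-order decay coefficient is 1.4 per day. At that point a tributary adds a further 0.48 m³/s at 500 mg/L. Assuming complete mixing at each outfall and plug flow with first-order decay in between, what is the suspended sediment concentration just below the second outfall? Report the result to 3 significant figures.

40.3 mg/L

Mixed concentration C = ΣQC/ΣQ = (6.240·19.00 + 0.6800·587.0) / 6.920 = 517.7/6.920 = 74.82 mg/L; combined flow 6.920 m³/s.
Applying C = C₀e^(−kt): 74.82 × 0.1122 = 8.394 mg/L.
Second outfall: C = (6.920·8.394 + 0.4800·500.0)/7.400 = 40.28 mg/L.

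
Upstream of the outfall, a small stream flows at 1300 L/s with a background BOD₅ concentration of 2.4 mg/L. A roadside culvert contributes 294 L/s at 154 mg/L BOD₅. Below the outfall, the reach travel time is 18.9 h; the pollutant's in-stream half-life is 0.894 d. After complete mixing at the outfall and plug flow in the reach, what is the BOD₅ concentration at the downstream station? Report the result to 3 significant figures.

16.5 mg/L

Mixed concentration C = ΣQC/ΣQ = (1300·2.400 + 294.0·154.0) / 1594 = 48400/1594 = 30.36 mg/L.
Half-life 0.894 d → k = ln 2 / 0.894 = 0.7753 d⁻¹.
Decay over the reach: 30.36·exp(−kt) = 30.36·0.5430 = 16.49 mg/L.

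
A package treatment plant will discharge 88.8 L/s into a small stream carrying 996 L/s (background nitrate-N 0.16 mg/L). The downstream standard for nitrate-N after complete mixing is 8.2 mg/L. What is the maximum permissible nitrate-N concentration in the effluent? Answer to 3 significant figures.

98.4 mg/L

At the limit, (Qr·Cr + Qe·Cₑ)/(Qr + Qe) = 8.2:
Cₑ = (1085·8.2 − 996.0·0.1600) / 88.80 = 98.38 mg/L.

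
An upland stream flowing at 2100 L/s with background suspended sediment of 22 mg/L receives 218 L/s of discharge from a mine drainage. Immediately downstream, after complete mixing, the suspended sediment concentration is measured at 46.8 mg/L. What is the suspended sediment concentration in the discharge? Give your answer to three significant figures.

Mass balance: 2100·22.00 + 218.0·Cₑ = 2318·46.80
→ Cₑ = (2318·46.80 − 2100·22.00) / 218.0 = 285.7 mg/L.

286 mg/L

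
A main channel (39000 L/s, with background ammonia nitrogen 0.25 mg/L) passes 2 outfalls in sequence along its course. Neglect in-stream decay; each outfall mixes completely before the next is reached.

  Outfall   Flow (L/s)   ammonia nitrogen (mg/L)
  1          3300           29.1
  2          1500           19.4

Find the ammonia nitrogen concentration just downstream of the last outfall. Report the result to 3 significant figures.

Outfall 1: combined Q = 42300 L/s; C = (39000·0.2500 + 3300·29.10)/42300 = 2.501 mg/L.
Outfall 2: combined Q = 43800 L/s; C = (42300·2.501 + 1500·19.40)/43800 = 3.079 mg/L.

3.08 mg/L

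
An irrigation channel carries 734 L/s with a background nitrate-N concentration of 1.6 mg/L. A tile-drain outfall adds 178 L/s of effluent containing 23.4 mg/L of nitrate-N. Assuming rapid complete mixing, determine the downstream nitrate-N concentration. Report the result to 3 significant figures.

5.85 mg/L

Conservation of mass: C = (734.0·1.600 + 178.0·23.40) / 912.0 = 5340/912.0 = 5.855 mg/L.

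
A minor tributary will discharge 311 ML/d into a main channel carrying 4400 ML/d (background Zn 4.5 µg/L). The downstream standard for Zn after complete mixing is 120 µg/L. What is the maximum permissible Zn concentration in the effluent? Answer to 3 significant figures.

1750 µg/L

At the limit, (Qr·Cr + Qe·Cₑ)/(Qr + Qe) = 120:
Cₑ = (4711·120 − 4400·4.500) / 311.0 = 1754 µg/L.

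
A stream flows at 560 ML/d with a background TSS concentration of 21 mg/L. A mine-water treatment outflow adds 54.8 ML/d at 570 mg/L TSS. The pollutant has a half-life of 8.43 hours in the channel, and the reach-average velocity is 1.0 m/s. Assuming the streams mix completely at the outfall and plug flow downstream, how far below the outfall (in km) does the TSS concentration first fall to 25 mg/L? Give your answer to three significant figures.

45.0 km

After mixing, C = (560.0·21.00 + 54.80·570.0) / 614.8 = 43000/614.8 = 69.93 mg/L.
Half-life 8.43 h → k = ln 2 / 8.43 = 0.08222 h⁻¹ = 1.973 d⁻¹.
Set 69.93·exp(−k·t) = 25 → t = ln(69.93/25)/k = 45040 s = 12.51 h.
Distance = v·t = 1.0·45040 = 45040 m = 45.04 km.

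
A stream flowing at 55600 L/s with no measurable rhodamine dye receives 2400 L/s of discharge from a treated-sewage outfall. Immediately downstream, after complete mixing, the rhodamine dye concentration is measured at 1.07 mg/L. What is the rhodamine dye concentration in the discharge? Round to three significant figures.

Mass balance: 55600·0 + 2400·Cₑ = 58000·1.070
→ Cₑ = (58000·1.070 − 55600·0) / 2400 = 25.86 mg/L.

25.9 mg/L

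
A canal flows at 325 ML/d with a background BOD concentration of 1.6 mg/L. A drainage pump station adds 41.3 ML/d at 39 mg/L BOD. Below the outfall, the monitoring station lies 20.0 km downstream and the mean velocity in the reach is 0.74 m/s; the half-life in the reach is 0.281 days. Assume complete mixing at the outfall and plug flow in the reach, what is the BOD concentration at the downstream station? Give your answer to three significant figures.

2.69 mg/L

Mass balance: C = (325.0·1.600 + 41.30·39.00) / 366.3 = 2131/366.3 = 5.817 mg/L.
Travel time t = 20.0·1000 / 0.74 = 27030 s = 7.508 h.
Half-life 0.281 d → k = ln 2 / 0.281 = 2.467 d⁻¹.
First-order decay: C = 5.817·exp(−k·t) = 5.817·0.4623 = 2.689 mg/L.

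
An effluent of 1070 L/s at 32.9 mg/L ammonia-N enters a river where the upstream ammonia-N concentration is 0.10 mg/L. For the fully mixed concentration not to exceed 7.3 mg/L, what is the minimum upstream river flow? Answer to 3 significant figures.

3800 L/s

Set C_mix = 7.3: (Q·0.1000 + 1070·32.90) / (Q + 1070) = 7.3
→ Q = 1070·(32.90 − 7.3)/(7.3 − 0.1000) = 3804 L/s.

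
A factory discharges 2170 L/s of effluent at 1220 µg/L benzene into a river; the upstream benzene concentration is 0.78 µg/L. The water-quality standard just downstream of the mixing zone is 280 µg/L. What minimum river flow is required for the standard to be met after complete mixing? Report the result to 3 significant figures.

7310 L/s

Set C_mix = 280: (Q·0.7800 + 2170·1220) / (Q + 2170) = 280
→ Q = 2170·(1220 − 280)/(280 − 0.7800) = 7305 L/s.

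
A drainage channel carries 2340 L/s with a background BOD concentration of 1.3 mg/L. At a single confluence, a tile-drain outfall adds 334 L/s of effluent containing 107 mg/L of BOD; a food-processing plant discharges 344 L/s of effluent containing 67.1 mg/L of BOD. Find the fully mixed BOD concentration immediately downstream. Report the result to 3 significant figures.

20.5 mg/L

After mixing, C = (2340·1.300 + 334.0·107.0 + 344.0·67.10) / 3018 = 61860/3018 = 20.50 mg/L.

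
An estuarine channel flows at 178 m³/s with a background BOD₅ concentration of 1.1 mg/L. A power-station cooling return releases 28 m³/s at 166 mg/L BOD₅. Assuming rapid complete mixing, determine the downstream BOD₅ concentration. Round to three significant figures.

Flow-weighted average: C = (178.0·1.100 + 28.00·166.0) / 206.0 = 4844/206.0 = 23.51 mg/L.

23.5 mg/L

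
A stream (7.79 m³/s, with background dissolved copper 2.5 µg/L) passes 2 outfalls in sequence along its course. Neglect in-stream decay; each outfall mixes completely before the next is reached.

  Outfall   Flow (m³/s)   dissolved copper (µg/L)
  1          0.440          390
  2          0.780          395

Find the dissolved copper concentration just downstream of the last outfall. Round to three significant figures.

55.4 µg/L

After outfall 1: Q = 7.790 + 0.4400 = 8.230 m³/s; C = (7.790·2.500 + 0.4400·390.0)/8.230 = 23.22 µg/L.
After outfall 2: Q = 8.230 + 0.7800 = 9.010 m³/s; C = (8.230·23.22 + 0.7800·395.0)/9.010 = 55.40 µg/L.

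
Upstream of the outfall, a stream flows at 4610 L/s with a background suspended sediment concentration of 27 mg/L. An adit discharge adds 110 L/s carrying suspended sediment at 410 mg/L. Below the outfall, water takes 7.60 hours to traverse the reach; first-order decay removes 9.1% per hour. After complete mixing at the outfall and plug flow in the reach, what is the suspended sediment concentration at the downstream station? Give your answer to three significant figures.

17.4 mg/L

After mixing, C = (4610·27.00 + 110.0·410.0) / 4720 = 169600/4720 = 35.93 mg/L.
9.1%/h lost → k = −ln(1 − 0.091) = 0.09541 h⁻¹.
Decay over the reach: 35.93·exp(−kt) = 35.93·0.4843 = 17.40 mg/L.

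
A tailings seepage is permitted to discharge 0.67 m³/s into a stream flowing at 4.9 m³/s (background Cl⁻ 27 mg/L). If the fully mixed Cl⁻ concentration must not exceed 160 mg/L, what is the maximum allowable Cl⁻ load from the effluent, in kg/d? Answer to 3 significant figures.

Mass balance at the limit: 4.900·27.00 + 0.6700·Cₑ = 5.570·160 → Cₑ = 1133 mg/L.
Load = 0.6700 m³/s × 1133 g/m³ × 86 400 s/d = 65570 kg/d.

65600 kg/d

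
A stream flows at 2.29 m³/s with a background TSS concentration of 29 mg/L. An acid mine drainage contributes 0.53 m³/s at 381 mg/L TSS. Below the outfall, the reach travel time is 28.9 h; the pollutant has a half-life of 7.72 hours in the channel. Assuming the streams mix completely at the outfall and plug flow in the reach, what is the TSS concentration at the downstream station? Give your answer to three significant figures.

Conservation of mass: C = (2.290·29.00 + 0.5300·381.0) / 2.820 = 268.3/2.820 = 95.16 mg/L.
Half-life 7.72 h → k = ln 2 / 7.72 = 0.08979 h⁻¹ = 2.155 d⁻¹.
First-order decay: C = 95.16·exp(−k·t) = 95.16·0.07466 = 7.104 mg/L.

7.10 mg/L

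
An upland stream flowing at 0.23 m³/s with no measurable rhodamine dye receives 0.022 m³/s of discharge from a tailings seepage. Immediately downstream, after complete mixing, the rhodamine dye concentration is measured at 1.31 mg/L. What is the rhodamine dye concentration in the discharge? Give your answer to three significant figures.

15.0 mg/L

Mass balance: 0.2300·0 + 0.02200·Cₑ = 0.2520·1.310
→ Cₑ = (0.2520·1.310 − 0.2300·0) / 0.02200 = 15.01 mg/L.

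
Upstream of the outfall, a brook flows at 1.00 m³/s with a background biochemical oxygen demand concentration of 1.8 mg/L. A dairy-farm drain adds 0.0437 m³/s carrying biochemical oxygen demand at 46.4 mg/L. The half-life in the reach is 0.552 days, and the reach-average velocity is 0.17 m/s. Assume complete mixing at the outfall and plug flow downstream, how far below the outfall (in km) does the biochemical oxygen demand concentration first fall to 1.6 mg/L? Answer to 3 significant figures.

Flow-weighted average: C = (1.000·1.800 + 0.04370·46.40) / 1.044 = 3.828/1.044 = 3.667 mg/L.
Half-life 0.552 d → k = ln 2 / 0.552 = 1.256 d⁻¹.
Set 3.667·exp(−k·t) = 1.6 → t = ln(3.667/1.6)/k = 57070 s = 15.85 h.
Distance = v·t = 0.17·57070 = 9703 m = 9.703 km.

9.70 km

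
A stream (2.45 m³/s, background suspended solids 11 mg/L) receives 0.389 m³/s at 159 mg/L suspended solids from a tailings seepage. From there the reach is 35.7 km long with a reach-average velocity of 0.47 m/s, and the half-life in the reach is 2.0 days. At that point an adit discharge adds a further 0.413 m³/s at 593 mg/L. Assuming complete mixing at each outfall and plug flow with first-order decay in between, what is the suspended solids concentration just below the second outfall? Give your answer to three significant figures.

95.4 mg/L

Flow-weighted average: C = (2.450·11.00 + 0.3890·159.0) / 2.839 = 88.80/2.839 = 31.28 mg/L; combined flow 2.839 m³/s.
Travel time t = 35.7·1000 / 0.47 = 75960 s = 21.10 h.
Half-life 2.0 d → k = ln 2 / 2.0 = 0.3466 d⁻¹.
First-order decay: C = 31.28·exp(−k·t) = 31.28·0.7374 = 23.06 mg/L.
At the second outfall, C = (2.839·23.06 + 0.4130·593.0) / (2.839 + 0.4130) = 95.44 mg/L.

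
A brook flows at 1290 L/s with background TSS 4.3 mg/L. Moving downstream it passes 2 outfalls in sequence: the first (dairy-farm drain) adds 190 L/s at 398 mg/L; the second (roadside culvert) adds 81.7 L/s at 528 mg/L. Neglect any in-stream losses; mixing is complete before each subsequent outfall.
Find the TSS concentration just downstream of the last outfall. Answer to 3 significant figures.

Below outfall 1: Q → 1480 L/s, C = (1290·4.300 + 190.0·398.0)/1480 = 54.84 mg/L.
Below outfall 2: Q → 1562 L/s, C = (1480·54.84 + 81.70·528.0)/1562 = 79.60 mg/L.

79.6 mg/L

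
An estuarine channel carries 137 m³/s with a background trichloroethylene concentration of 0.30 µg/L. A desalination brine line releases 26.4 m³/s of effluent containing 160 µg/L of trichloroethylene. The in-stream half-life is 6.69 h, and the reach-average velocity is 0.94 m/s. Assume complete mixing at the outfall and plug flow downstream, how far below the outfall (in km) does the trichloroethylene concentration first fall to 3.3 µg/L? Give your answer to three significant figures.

67.5 km

Flow-weighted average: C = (137.0·0.3000 + 26.40·160.0) / 163.4 = 4265/163.4 = 26.10 µg/L.
Half-life 6.69 h → k = ln 2 / 6.69 = 0.1036 h⁻¹ = 2.487 d⁻¹.
Set 26.10·exp(−k·t) = 3.3 → t = ln(26.10/3.3)/k = 71860 s = 19.96 h.
Distance = v·t = 0.94·71860 = 67550 m = 67.55 km.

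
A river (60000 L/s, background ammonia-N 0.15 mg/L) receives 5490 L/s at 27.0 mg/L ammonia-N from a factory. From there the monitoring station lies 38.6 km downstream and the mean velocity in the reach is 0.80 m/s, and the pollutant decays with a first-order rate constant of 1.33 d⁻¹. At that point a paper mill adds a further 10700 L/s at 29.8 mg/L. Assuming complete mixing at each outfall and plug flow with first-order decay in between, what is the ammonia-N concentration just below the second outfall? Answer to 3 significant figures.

Mass balance: C = (60000·0.1500 + 5490·27.00) / 65490 = 157200/65490 = 2.401 mg/L; combined flow 65490 L/s.
Travel time t = 38.6·1000 / 0.80 = 48250 s = 13.40 h.
First-order decay: C = 2.401·exp(−k·t) = 2.401·0.4758 = 1.142 mg/L.
Second outfall: C = (65490·1.142 + 10700·29.80)/76190 = 5.167 mg/L.

5.17 mg/L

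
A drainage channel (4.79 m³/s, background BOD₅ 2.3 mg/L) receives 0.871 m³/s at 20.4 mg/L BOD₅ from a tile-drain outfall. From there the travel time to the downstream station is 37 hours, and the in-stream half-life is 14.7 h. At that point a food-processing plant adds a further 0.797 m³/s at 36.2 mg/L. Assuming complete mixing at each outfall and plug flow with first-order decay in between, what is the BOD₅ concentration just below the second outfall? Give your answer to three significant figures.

5.25 mg/L

After mixing, C = (4.790·2.300 + 0.8710·20.40) / 5.661 = 28.79/5.661 = 5.085 mg/L; combined flow 5.661 m³/s.
Half-life 14.7 h → k = ln 2 / 14.7 = 0.04715 h⁻¹ = 1.132 d⁻¹.
First-order decay: C = 5.085·exp(−k·t) = 5.085·0.1747 = 0.8884 mg/L.
Second outfall: C = (5.661·0.8884 + 0.7970·36.20)/6.458 = 5.246 mg/L.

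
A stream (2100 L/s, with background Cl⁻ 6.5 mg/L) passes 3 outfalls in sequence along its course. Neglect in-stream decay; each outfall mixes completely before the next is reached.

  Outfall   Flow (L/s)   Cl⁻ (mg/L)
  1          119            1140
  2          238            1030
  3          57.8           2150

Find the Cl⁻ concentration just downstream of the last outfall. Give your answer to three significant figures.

After outfall 1: Q = 2100 + 119.0 = 2219 L/s; C = (2100·6.500 + 119.0·1140)/2219 = 67.29 mg/L.
After outfall 2: Q = 2219 + 238.0 = 2457 L/s; C = (2219·67.29 + 238.0·1030)/2457 = 160.5 mg/L.
After outfall 3: Q = 2457 + 57.80 = 2515 L/s; C = (2457·160.5 + 57.80·2150)/2515 = 206.3 mg/L.

206 mg/L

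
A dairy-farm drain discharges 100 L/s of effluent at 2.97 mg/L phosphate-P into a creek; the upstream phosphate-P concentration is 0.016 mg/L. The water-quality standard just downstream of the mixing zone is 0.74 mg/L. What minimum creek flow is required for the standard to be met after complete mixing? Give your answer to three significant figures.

308 L/s

Set C_mix = 0.74: (Q·0.01600 + 100.0·2.970) / (Q + 100.0) = 0.74
→ Q = 100.0·(2.970 − 0.74)/(0.74 − 0.01600) = 308.0 L/s.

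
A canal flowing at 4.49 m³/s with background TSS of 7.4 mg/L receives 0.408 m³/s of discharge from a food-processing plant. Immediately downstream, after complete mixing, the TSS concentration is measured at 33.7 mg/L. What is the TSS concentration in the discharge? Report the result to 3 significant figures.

Mass balance: 4.490·7.400 + 0.4080·Cₑ = 4.898·33.70
→ Cₑ = (4.898·33.70 − 4.490·7.400) / 0.4080 = 323.1 mg/L.

323 mg/L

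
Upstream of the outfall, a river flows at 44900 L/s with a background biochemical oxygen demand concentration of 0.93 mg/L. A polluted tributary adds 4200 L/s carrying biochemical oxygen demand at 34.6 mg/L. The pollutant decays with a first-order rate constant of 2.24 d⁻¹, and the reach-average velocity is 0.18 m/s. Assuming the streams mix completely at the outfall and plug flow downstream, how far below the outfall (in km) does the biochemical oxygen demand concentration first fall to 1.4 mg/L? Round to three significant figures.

Mass balance: C = (44900·0.9300 + 4200·34.60) / 49100 = 187100/49100 = 3.810 mg/L.
Set 3.810·exp(−k·t) = 1.4 → t = ln(3.810/1.4)/k = 38620 s = 10.73 h.
Distance = v·t = 0.18·38620 = 6951 m = 6.951 km.

6.95 km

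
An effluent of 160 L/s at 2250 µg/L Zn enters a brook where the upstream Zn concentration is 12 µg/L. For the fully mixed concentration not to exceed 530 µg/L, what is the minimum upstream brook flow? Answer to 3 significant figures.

531 L/s

Set C_mix = 530: (Q·12.00 + 160.0·2250) / (Q + 160.0) = 530
→ Q = 160.0·(2250 − 530)/(530 − 12.00) = 531.3 L/s.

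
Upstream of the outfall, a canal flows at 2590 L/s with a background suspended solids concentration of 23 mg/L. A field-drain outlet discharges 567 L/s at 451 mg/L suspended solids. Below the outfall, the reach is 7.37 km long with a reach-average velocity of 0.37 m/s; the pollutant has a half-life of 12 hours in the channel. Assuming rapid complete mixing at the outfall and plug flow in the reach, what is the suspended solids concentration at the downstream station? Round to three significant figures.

72.5 mg/L

Flow-weighted average: C = (2590·23.00 + 567.0·451.0) / 3157 = 315300/3157 = 99.87 mg/L.
Travel time t = 7.37·1000 / 0.37 = 19920 s = 5.533 h.
Half-life 12 h → k = ln 2 / 12 = 0.05776 h⁻¹ = 1.386 d⁻¹.
After decay, C = 99.87 × e^(−kt) = 99.87 × 0.7264 = 72.55 mg/L.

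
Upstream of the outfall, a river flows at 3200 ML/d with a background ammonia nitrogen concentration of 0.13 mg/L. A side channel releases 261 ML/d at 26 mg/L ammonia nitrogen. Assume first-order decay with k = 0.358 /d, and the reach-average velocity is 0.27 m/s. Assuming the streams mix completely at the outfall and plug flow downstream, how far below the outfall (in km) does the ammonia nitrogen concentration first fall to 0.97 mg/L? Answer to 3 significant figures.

49.7 km

Mass balance: C = (3200·0.1300 + 261.0·26.00) / 3461 = 7202/3461 = 2.081 mg/L.
Set 2.081·exp(−k·t) = 0.97 → t = ln(2.081/0.97)/k = 184200 s = 51.17 h.
Distance = v·t = 0.27·184200 = 49740 m = 49.74 km.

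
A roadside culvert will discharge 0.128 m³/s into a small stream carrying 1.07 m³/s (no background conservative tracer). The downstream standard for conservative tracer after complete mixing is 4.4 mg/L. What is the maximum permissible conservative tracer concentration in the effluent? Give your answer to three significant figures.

41.2 mg/L

At the limit, (Qr·Cr + Qe·Cₑ)/(Qr + Qe) = 4.4:
Cₑ = (1.198·4.4 − 1.070·0) / 0.1280 = 41.18 mg/L.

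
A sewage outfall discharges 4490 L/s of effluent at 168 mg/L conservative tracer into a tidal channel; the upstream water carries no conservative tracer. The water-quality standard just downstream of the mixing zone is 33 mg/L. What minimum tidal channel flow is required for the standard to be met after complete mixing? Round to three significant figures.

Set C_mix = 33: (Q·0 + 4490·168.0) / (Q + 4490) = 33
→ Q = 4490·(168.0 − 33)/(33 − 0) = 18370 L/s.

18400 L/s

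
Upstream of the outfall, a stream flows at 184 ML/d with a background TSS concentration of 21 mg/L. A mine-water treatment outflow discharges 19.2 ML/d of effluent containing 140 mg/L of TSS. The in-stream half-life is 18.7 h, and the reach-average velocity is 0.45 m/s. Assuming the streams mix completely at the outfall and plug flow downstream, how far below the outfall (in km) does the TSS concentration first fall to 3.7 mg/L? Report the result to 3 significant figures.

94.6 km

Mixed concentration C = ΣQC/ΣQ = (184.0·21.00 + 19.20·140.0) / 203.2 = 6552/203.2 = 32.24 mg/L.
Half-life 18.7 h → k = ln 2 / 18.7 = 0.03707 h⁻¹ = 0.8896 d⁻¹.
Set 32.24·exp(−k·t) = 3.7 → t = ln(32.24/3.7)/k = 210300 s = 58.41 h.
Distance = v·t = 0.45·210300 = 94620 m = 94.62 km.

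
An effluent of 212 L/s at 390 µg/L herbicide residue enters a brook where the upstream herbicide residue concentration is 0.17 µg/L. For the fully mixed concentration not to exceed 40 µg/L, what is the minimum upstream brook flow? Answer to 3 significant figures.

1860 L/s

Set C_mix = 40: (Q·0.1700 + 212.0·390.0) / (Q + 212.0) = 40
→ Q = 212.0·(390.0 − 40)/(40 − 0.1700) = 1863 L/s.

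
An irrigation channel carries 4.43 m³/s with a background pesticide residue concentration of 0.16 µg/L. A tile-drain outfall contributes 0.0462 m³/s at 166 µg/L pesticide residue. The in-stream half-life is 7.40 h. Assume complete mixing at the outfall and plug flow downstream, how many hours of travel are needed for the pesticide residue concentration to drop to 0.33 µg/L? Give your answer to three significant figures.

Mass balance: C = (4.430·0.1600 + 0.04620·166.0) / 4.476 = 8.378/4.476 = 1.872 µg/L.
Half-life 7.40 h → k = ln 2 / 7.40 = 0.09367 h⁻¹ = 2.248 d⁻¹.
1.872·exp(−k·t) = 0.33 → t = ln(1.872/0.33)/k = 66700 s = 18.53 h.

18.5 h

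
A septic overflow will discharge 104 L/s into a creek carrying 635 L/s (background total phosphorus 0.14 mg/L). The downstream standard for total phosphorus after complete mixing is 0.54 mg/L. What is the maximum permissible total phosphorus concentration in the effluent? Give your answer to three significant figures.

2.98 mg/L

At the limit, (Qr·Cr + Qe·Cₑ)/(Qr + Qe) = 0.54:
Cₑ = (739.0·0.54 − 635.0·0.1400) / 104.0 = 2.982 mg/L.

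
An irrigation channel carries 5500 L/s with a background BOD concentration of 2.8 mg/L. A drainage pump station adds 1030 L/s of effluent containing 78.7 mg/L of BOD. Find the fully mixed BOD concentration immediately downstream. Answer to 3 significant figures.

Mass balance: C = (5500·2.800 + 1030·78.70) / 6530 = 96460/6530 = 14.77 mg/L.

14.8 mg/L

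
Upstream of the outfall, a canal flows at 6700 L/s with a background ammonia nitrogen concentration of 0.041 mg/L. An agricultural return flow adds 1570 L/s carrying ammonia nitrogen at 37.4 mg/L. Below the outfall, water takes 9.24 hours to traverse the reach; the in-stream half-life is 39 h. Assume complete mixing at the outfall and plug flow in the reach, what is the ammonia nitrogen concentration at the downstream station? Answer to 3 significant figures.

Mass balance: C = (6700·0.04100 + 1570·37.40) / 8270 = 58990/8270 = 7.133 mg/L.
Half-life 39 h → k = ln 2 / 39 = 0.01777 h⁻¹ = 0.4266 d⁻¹.
Applying C = C₀e^(−kt): 7.133 × 0.8486 = 6.053 mg/L.

6.05 mg/L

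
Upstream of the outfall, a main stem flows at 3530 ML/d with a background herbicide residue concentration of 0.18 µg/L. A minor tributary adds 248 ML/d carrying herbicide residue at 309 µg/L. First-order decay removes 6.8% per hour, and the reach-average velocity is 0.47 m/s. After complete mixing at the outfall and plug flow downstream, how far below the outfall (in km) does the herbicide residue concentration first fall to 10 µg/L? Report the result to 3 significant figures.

After mixing, C = (3530·0.1800 + 248.0·309.0) / 3778 = 77270/3778 = 20.45 µg/L.
6.8%/h lost → k = −ln(1 − 0.068) = 0.07042 h⁻¹.
Set 20.45·exp(−k·t) = 10 → t = ln(20.45/10)/k = 36580 s = 10.16 h.
Distance = v·t = 0.47·36580 = 17190 m = 17.19 km.

17.2 km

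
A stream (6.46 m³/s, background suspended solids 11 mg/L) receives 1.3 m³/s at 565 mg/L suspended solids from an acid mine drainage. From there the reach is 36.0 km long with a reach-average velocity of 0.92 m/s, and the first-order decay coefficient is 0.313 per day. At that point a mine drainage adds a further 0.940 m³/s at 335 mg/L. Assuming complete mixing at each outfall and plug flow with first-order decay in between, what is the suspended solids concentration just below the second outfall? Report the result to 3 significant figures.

117 mg/L

Mixed concentration C = ΣQC/ΣQ = (6.460·11.00 + 1.300·565.0) / 7.760 = 805.6/7.760 = 103.8 mg/L; combined flow 7.760 m³/s.
Travel time t = 36.0·1000 / 0.92 = 39130 s = 10.87 h.
First-order decay: C = 103.8·exp(−k·t) = 103.8·0.8678 = 90.09 mg/L.
Second outfall: C = (7.760·90.09 + 0.9400·335.0)/8.700 = 116.6 mg/L.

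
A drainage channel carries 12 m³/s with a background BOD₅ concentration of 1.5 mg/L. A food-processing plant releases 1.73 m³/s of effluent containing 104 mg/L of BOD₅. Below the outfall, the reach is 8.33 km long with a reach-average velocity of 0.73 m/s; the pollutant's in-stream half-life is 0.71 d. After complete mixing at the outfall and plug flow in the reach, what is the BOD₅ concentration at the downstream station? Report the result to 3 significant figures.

Mixed concentration C = ΣQC/ΣQ = (12.00·1.500 + 1.730·104.0) / 13.73 = 197.9/13.73 = 14.42 mg/L.
Travel time t = 8.33·1000 / 0.73 = 11410 s = 3.170 h.
Half-life 0.71 d → k = ln 2 / 0.71 = 0.9763 d⁻¹.
First-order decay: C = 14.42·exp(−k·t) = 14.42·0.8790 = 12.67 mg/L.

12.7 mg/L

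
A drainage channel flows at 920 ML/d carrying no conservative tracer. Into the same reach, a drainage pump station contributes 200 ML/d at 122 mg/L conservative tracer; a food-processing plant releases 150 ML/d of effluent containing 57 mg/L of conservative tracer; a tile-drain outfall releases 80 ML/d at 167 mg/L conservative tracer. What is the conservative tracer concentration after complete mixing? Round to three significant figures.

Conservation of mass: C = (920.0·0 + 200.0·122.0 + 150.0·57.00 + 80.00·167.0) / 1350 = 46310/1350 = 34.30 mg/L.

34.3 mg/L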